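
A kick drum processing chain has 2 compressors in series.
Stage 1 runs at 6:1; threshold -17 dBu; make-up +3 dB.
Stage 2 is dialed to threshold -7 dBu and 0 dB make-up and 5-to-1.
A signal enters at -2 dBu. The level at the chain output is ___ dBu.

-11.5 dBu

Stage 1: overshoot 15 dB → 15/6 = 2.5 dB → -14.5 dBu; +3 dB make-up → -11.5 dBu.
Stage 2: -11.5 dBu ≤ -7 dBu, so stage 2 doesn't engage; output -11.5 dBu.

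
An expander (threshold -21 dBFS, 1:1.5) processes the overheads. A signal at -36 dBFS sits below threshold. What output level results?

The input is 15 dB below the -21 dBFS threshold.
A 1:1.5 expander multiplies undershoot by 1.5: 15 × 1.5 = 22.5 dB below threshold.
Output = -21 − 22.5 = -43.5 dBFS.

-43.5 dBFS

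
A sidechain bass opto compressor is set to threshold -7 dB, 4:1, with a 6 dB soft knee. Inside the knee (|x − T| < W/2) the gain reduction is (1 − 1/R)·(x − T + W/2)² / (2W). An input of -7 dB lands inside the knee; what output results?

-7.5625 dB

x − T + W/2 = -7 − (-7) + 3 = 3.
GR = (1 − 1/4) × 3² / 12 = 0.75 × 9 / 12 = 0.5625 dB.
Output = -7 − 0.5625 = -7.5625 dB.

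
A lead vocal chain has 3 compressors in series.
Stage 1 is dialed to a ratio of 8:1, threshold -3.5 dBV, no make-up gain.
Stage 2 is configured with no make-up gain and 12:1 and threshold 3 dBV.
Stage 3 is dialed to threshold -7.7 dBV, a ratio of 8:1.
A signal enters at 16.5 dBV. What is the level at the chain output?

-6.8625 dBV

Stage 1: overshoot 20 dB → 20/8 = 2.5 dB → -1 dBV.
Stage 2: -1 dBV is at or below the 3 dBV threshold — no compression; output -1 dBV.
Stage 3: -1 dBV is 6.7 dB over -7.7 dBV; at 8:1 that becomes 0.8375 dB over, giving -6.8625 dBV.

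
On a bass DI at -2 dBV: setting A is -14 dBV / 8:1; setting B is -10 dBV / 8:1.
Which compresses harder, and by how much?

A, by 3.5 dB

A: overshoot 12 dB → output overshoot 1.5 dB → GR 10.5 dB.
B: overshoot 8 dB → output overshoot 1 dB → GR 7 dB.
A applies 3.5 dB more gain reduction.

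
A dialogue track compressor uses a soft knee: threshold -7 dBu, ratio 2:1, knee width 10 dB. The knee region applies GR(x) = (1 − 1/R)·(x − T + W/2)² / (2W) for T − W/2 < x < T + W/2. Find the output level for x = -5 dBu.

x − T + W/2 = -5 − (-7) + 5 = 7.
GR = (1 − 1/2) × 7² / 20 = 0.5 × 49 / 20 = 1.225 dB.
Output = -5 − 1.225 = -6.225 dBu.

-6.225 dBu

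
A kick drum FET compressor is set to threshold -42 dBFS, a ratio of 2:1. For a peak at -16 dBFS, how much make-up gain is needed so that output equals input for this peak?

Without make-up, output = threshold + overshoot/2 = -42 + 13 = -29 dBFS.
Gap to target: 13 dB.

13 dB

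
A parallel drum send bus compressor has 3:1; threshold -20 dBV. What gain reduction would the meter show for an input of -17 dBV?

The signal is 3 dB above threshold.
At 3:1, output sits 3/3 = 1 dB above threshold.
So the signal is attenuated by 3 − 1 = 2 dB.

2 dB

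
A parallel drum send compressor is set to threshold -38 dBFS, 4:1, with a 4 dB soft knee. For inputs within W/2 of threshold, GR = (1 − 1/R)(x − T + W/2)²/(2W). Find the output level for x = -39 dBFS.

-39.09375 dBFS

x − T + W/2 = -39 − (-38) + 2 = 1.
GR = (1 − 1/4) × 1² / 8 = 0.75 × 1 / 8 = 0.09375 dB.
Output = -39 − 0.09375 = -39.09375 dBFS.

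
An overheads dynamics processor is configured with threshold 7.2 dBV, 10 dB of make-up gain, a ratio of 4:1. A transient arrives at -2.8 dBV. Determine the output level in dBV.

7.2 dBV

-2.8 dBV is 10 dB below the 7.2 dBV threshold, so no gain reduction is applied.
Make-up gain adds 10 dB: -2.8 + 10 = 7.2 dBV.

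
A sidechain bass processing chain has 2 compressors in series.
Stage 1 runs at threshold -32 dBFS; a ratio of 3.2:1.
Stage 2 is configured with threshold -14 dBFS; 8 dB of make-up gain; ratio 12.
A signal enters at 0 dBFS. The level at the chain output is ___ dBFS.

Stage 1: overshoot 32 dB → 32/3.2 = 10 dB → -22 dBFS.
Stage 2: below threshold (-22 ≤ -14); passes unchanged; make-up brings it to -14 dBFS.

-14 dBFS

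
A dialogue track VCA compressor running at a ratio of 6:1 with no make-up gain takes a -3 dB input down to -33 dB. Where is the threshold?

Gain reduction = -3 − (-33) = 30 dB; output overshoot = GR / (R − 1) = 30 / 5 = 6 dB.
Threshold = output − output overshoot = -33 − 6 = -39 dB.

-39 dB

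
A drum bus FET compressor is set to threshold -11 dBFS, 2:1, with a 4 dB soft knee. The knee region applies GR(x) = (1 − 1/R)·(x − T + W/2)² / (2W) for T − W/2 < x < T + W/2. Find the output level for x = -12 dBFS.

x − T + W/2 = -12 − (-11) + 2 = 1.
GR = (1 − 1/2) × 1² / 8 = 0.5 × 1 / 8 = 0.0625 dB.
Output = -12 − 0.0625 = -12.0625 dBFS.

-12.0625 dBFS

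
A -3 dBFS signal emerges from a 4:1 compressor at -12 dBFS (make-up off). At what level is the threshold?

Input is 12 dB above T (since output overshoot × R = input overshoot: (-12 − T)·4 = -3 − T gives T = -15 dBFS).
Check: -15 + (-3 − (-15))/4 = -15 + 3 = -12 dBFS. ✓

-15 dBFS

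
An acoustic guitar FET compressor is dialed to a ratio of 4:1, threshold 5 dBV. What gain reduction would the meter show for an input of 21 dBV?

Overshoot = 21 − 5 = 16 dB.
After 4:1 compression the overshoot becomes 16/4 = 4 dB.
So the signal is attenuated by 16 − 4 = 12 dB.

12 dB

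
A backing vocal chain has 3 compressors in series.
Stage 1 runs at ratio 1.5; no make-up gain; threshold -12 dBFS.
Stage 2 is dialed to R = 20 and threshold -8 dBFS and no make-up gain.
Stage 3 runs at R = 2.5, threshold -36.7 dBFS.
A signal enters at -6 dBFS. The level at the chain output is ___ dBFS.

-25.22 dBFS

Stage 1: -6 dBFS is 6 dB over -12 dBFS; at 1.5:1 that becomes 4 dB over, giving -8 dBFS.
Stage 2: -8 dBFS ≤ -8 dBFS, so stage 2 doesn't engage; output -8 dBFS.
Stage 3: 28.7 dB above -36.7 dBFS, reduced 2.5:1 to 11.48 dB above → -25.22 dBFS.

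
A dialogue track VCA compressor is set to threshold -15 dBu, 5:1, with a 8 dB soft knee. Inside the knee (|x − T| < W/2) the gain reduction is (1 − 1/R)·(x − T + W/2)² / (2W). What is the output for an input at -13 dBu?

-14.8 dBu

x − T + W/2 = -13 − (-15) + 4 = 6.
GR = (1 − 1/5) × 6² / 16 = 0.8 × 36 / 16 = 1.8 dB.
Output = -13 − 1.8 = -14.8 dBu.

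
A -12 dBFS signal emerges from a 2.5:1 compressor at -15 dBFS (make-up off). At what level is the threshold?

Let T be the threshold. Output overshoot = (input overshoot)/R, so -15 − T = (-12 − T)/2.5.
2.5·(-15 − T) = -12 − T → 1.5·T = -37.5 − (-12) = -25.5.
T = -25.5/1.5 = -17 dBFS.

-17 dBFS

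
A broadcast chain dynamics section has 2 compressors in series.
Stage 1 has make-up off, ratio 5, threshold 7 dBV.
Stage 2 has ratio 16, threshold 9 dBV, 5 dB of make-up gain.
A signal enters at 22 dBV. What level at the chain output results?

Stage 1: 15 dB above 7 dBV, reduced 5:1 to 3 dB above → 10 dBV.
Stage 2: overshoot 1 dB → 1/16 = 0.0625 dB → 9.0625 dBV; +5 dB make-up → 14.0625 dBV.

14.0625 dBV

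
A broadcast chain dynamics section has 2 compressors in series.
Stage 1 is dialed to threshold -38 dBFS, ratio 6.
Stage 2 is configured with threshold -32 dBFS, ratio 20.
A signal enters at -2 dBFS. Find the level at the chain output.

Stage 1: overshoot 36 dB → 36/6 = 6 dB → -32 dBFS.
Stage 2: -32 dBFS is at or below the -32 dBFS threshold — no compression; output -32 dBFS.

-32 dBFS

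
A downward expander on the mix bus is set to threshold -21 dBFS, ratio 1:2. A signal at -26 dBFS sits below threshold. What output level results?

-31 dBFS

Below threshold, a 1:2 expander applies gain = (2−1)×(T − x) of attenuation.
(2−1) × 5 = 5 dB, so output = -26 − 5 = -31 dBFS.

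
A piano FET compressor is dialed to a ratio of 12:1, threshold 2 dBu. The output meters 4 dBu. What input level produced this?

The compressed level sits 4 − 2 = 2 dB over threshold.
Input overshoot = R × output overshoot = 24 dB → input = 2 + 24 = 26 dBu.

26 dBu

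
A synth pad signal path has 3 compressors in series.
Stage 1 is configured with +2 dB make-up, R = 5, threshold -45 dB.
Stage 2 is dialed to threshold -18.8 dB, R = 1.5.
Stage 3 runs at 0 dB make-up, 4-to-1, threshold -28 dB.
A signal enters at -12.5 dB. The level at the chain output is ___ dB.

Stage 1: overshoot 32.5 dB → 32.5/5 = 6.5 dB → -38.5 dB; +2 dB make-up → -36.5 dB.
Stage 2: below threshold (-36.5 ≤ -18.8); passes unchanged; output -36.5 dB.
Stage 3: -36.5 dB ≤ -28 dB, so stage 3 doesn't engage; output -36.5 dB.

-36.5 dB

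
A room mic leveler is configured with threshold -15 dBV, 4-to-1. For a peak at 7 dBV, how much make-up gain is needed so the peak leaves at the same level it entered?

Overshoot 22 dB → 22/4 = 5.5 dB after compression, so the compressed level is -15 + 5.5 = -9.5 dBV.
Make-up = target − compressed = 7 − (-9.5) = 16.5 dB.

16.5 dB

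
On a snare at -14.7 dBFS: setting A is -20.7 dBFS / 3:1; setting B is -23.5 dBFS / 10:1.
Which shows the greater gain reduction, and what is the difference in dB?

A: overshoot 6 dB → output overshoot 2 dB → GR 4 dB.
B: overshoot 8.8 dB → output overshoot 0.88 dB → GR 7.92 dB.
B applies 3.92 dB more gain reduction.

B, by 3.92 dB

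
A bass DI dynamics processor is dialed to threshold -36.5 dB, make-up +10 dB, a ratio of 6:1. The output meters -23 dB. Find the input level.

Stripping the +10 dB make-up gives -33 dB at the gain stage.
That's 3.5 dB above the -36.5 dB threshold.
Before 6:1 compression the overshoot was 3.5 × 6 = 21 dB, so input = -36.5 + 21 = -15.5 dB.

-15.5 dB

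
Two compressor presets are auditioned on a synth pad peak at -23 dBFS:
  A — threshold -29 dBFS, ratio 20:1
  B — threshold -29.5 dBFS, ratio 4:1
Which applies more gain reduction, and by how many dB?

A: overshoot 6 dB → output overshoot 0.3 dB → GR 5.7 dB.
B: overshoot 6.5 dB → output overshoot 1.625 dB → GR 4.875 dB.
A reduces 0.825 dB more.

A, by 0.825 dB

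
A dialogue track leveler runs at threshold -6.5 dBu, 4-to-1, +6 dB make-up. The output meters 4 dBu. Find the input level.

Before make-up, the level was 4 − 6 = -2 dBu.
That's 4.5 dB above the -6.5 dBu threshold.
Before 4:1 compression the overshoot was 4.5 × 4 = 18 dB, so input = -6.5 + 18 = 11.5 dBu.

11.5 dBu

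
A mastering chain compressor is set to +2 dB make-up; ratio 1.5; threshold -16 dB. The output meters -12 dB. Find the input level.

-13 dB

Before make-up, the level was -12 − 2 = -14 dB.
Post-compression overshoot = -14 − (-16) = 2 dB.
Undo the ratio: input overshoot = 2 × 1.5 = 3 dB, giving input = -13 dB.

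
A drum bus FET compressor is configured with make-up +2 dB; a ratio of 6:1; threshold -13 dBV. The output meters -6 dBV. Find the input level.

Before make-up, the level was -6 − 2 = -8 dBV.
Post-compression overshoot = -8 − (-13) = 5 dB.
Undo the ratio: input overshoot = 5 × 6 = 30 dB, giving input = 17 dBV.

17 dBV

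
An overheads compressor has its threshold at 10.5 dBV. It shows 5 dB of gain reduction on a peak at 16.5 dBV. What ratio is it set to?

Input overshoot = 16.5 − 10.5 = 6 dB.
Output overshoot = 6 − 5 = 1 dB.
Ratio = input overshoot / output overshoot = 6 / 1 = 6.

6:1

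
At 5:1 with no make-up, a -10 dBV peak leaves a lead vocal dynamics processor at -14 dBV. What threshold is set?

-15 dBV

Gain reduction = -10 − (-14) = 4 dB; output overshoot = GR / (R − 1) = 4 / 4 = 1 dB.
Threshold = output − output overshoot = -14 − 1 = -15 dBV.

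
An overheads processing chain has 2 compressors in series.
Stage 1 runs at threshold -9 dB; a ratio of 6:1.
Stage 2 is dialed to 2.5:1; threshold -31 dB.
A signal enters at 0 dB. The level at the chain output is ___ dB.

Stage 1: 0 dB is 9 dB over -9 dB; at 6:1 that becomes 1.5 dB over, giving -7.5 dB.
Stage 2: -7.5 dB is 23.5 dB over -31 dB; at 2.5:1 that becomes 9.4 dB over, giving -21.6 dB.

-21.6 dB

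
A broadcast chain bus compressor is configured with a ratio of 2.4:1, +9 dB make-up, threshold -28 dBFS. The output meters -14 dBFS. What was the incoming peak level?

-16 dBFS

Remove make-up: -14 − 9 = -23 dBFS.
The compressed level sits -23 − (-28) = 5 dB over threshold.
Before 2.4:1 compression the overshoot was 5 × 2.4 = 12 dB, so input = -28 + 12 = -16 dBFS.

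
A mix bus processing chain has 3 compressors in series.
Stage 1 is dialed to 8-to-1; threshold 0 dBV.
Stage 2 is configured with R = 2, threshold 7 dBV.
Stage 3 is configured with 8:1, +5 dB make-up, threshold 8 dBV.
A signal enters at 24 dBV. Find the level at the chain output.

8 dBV

Stage 1: overshoot 24 dB → 24/8 = 3 dB → 3 dBV.
Stage 2: 3 dBV ≤ 7 dBV, so stage 2 doesn't engage; output 3 dBV.
Stage 3: below threshold (3 ≤ 8); passes unchanged; make-up brings it to 8 dBV.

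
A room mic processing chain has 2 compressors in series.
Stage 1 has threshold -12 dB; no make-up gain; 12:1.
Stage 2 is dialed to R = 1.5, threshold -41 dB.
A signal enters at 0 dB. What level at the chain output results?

Stage 1: overshoot 12 dB → 12/12 = 1 dB → -11 dB.
Stage 2: -11 dB is 30 dB over -41 dB; at 1.5:1 that becomes 20 dB over, giving -21 dB.

-21 dB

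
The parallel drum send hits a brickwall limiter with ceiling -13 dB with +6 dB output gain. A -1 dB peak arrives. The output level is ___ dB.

The limiter clamps the peak to its -13 dB ceiling.
Output gain then adds 6 dB: -13 + 6 = -7 dB.

-7 dB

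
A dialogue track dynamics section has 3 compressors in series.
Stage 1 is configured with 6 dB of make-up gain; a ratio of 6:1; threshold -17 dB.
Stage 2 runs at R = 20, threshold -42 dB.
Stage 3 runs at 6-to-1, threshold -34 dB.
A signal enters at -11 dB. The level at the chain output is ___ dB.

Stage 1: 6 dB above -17 dB, reduced 6:1 to 1 dB above → -16 dB; +6 dB make-up → -10 dB.
Stage 2: 32 dB above -42 dB, reduced 20:1 to 1.6 dB above → -40.4 dB.
Stage 3: -40.4 dB is at or below the -34 dB threshold — no compression; output -40.4 dB.

-40.4 dB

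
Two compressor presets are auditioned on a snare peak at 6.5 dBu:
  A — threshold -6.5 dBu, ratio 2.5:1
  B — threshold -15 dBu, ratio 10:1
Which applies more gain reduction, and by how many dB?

B, by 11.55 dB

A: overshoot 13 dB → output overshoot 5.2 dB → GR 7.8 dB.
B: overshoot 21.5 dB → output overshoot 2.15 dB → GR 19.35 dB.
B applies 11.55 dB more gain reduction.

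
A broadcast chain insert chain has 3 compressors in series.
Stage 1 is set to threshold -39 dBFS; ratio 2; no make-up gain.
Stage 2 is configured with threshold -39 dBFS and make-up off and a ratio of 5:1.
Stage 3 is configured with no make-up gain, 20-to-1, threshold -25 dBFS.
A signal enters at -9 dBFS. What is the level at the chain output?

-36 dBFS

Stage 1: 30 dB above -39 dBFS, reduced 2:1 to 15 dB above → -24 dBFS.
Stage 2: overshoot 15 dB → 15/5 = 3 dB → -36 dBFS.
Stage 3: -36 dBFS is at or below the -25 dBFS threshold — no compression; output -36 dBFS.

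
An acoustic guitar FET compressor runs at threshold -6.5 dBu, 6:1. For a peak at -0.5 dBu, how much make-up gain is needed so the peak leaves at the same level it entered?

5 dB

The peak compresses to -6.5 + 6/6 = -5.5 dBu.
To reach -0.5 dBu requires -0.5 − (-5.5) = 5 dB of make-up.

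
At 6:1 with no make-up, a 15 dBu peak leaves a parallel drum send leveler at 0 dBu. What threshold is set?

Gain reduction = 15 − 0 = 15 dB; output overshoot = GR / (R − 1) = 15 / 5 = 3 dB.
Threshold = output − output overshoot = 0 − 3 = -3 dBu.

-3 dBu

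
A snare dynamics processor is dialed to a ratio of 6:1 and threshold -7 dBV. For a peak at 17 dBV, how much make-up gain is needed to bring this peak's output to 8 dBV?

11 dB

Overshoot 24 dB → 24/6 = 4 dB after compression, so the compressed level is -7 + 4 = -3 dBV.
Make-up = target − compressed = 8 − (-3) = 11 dB.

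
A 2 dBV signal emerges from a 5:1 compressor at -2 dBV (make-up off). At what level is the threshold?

-3 dBV

Let T be the threshold. Output overshoot = (input overshoot)/R, so -2 − T = (2 − T)/5.
5·(-2 − T) = 2 − T → 4·T = -10 − 2 = -12.
T = -12/4 = -3 dBV.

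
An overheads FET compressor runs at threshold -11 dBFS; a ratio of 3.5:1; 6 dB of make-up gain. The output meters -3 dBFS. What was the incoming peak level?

-4 dBFS

Before make-up, the level was -3 − 6 = -9 dBFS.
Post-compression overshoot = -9 − (-11) = 2 dB.
Before 3.5:1 compression the overshoot was 2 × 3.5 = 7 dB, so input = -11 + 7 = -4 dBFS.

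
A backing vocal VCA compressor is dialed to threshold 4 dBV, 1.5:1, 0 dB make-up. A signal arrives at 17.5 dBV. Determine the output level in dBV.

Overshoot: 17.5 − 4 = 13.5 dB.
1.5:1 compression reduces that to 13.5/1.5 = 9 dB over.
Output = 4 + 9 = 13 dBV.

13 dBV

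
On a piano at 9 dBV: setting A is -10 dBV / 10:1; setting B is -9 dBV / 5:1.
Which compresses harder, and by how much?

A: GR = 19 − 19/10 = 17.1 dB.
B: GR = 18 − 18/5 = 14.4 dB.
A applies 2.7 dB more gain reduction.

A, by 2.7 dB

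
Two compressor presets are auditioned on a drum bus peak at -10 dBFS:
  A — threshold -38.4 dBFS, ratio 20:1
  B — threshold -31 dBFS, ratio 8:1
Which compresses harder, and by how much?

A, by 8.605 dB

A: overshoot 28.4 dB → output overshoot 1.42 dB → GR 26.98 dB.
B: overshoot 21 dB → output overshoot 2.625 dB → GR 18.375 dB.
A reduces 8.605 dB more.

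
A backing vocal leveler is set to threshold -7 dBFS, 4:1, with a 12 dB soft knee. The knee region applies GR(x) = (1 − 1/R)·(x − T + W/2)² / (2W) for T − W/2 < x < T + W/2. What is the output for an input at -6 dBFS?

-7.53125 dBFS

x − T + W/2 = -6 − (-7) + 6 = 7.
GR = (1 − 1/4) × 7² / 24 = 0.75 × 49 / 24 = 1.53125 dB.
Output = -6 − 1.53125 = -7.53125 dBFS.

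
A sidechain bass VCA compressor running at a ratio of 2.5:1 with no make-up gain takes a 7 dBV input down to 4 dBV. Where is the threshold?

Let T be the threshold. Output overshoot = (input overshoot)/R, so 4 − T = (7 − T)/2.5.
2.5·(4 − T) = 7 − T → 1.5·T = 10 − 7 = 3.
T = 3/1.5 = 2 dBV.

2 dBV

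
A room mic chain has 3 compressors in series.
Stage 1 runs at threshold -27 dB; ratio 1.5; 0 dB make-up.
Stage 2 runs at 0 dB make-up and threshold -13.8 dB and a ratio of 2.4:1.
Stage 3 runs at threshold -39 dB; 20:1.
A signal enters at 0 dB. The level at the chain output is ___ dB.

-37.64 dB

Stage 1: 27 dB above -27 dB, reduced 1.5:1 to 18 dB above → -9 dB.
Stage 2: 4.8 dB above -13.8 dB, reduced 2.4:1 to 2 dB above → -11.8 dB.
Stage 3: overshoot 27.2 dB → 27.2/20 = 1.36 dB → -37.64 dB.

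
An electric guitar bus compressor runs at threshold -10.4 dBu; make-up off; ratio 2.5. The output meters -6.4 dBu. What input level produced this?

-0.4 dBu

The compressed level sits -6.4 − (-10.4) = 4 dB over threshold.
Undo the ratio: input overshoot = 4 × 2.5 = 10 dB, giving input = -0.4 dBu.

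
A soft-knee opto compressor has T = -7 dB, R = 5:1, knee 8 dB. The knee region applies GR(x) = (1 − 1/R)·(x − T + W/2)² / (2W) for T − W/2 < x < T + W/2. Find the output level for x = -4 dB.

-6.45 dB

x − T + W/2 = -4 − (-7) + 4 = 7.
GR = (1 − 1/5) × 7² / 16 = 0.8 × 49 / 16 = 2.45 dB.
Output = -4 − 2.45 = -6.45 dB.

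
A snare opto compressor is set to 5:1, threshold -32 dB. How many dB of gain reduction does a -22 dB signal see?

8 dB

Overshoot = -22 − (-32) = 10 dB.
After 5:1 compression the overshoot becomes 10/5 = 2 dB.
Gain reduction = 10 − 2 = 8 dB.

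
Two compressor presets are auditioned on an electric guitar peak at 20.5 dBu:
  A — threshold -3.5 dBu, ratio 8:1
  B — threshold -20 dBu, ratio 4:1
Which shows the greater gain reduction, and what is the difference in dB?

A: GR = 24 − 24/8 = 21 dB.
B: GR = 40.5 − 40.5/4 = 30.375 dB.
Difference: 9.375 dB in favour of B.

B, by 9.375 dB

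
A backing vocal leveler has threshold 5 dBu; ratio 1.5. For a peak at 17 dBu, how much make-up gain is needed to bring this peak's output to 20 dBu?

7 dB

Without make-up, output = threshold + overshoot/1.5 = 5 + 8 = 13 dBu.
Gap to target: 7 dB.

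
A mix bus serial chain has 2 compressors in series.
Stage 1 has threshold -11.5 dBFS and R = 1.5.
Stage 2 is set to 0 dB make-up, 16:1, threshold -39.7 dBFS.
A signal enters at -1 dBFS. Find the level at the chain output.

-37.5 dBFS

Stage 1: 10.5 dB above -11.5 dBFS, reduced 1.5:1 to 7 dB above → -4.5 dBFS.
Stage 2: 35.2 dB above -39.7 dBFS, reduced 16:1 to 2.2 dB above → -37.5 dBFS.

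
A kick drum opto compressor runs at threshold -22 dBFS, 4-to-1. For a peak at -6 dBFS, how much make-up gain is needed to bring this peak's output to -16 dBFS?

2 dB

Without make-up, output = threshold + overshoot/4 = -22 + 4 = -18 dBFS.
Gap to target: 2 dB.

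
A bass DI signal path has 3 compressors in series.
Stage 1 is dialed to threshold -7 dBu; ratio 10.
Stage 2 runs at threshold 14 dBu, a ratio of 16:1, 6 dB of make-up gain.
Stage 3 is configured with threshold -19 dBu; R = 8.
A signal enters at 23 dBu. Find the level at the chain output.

Stage 1: 30 dB above -7 dBu, reduced 10:1 to 3 dB above → -4 dBu.
Stage 2: below threshold (-4 ≤ 14); passes unchanged; make-up brings it to 2 dBu.
Stage 3: overshoot 21 dB → 21/8 = 2.625 dB → -16.375 dBu.

-16.375 dBu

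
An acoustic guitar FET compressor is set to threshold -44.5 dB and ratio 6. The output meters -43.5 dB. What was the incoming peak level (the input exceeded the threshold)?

That's 1 dB above the -44.5 dB threshold.
Undo the ratio: input overshoot = 1 × 6 = 6 dB, giving input = -38.5 dB.

-38.5 dB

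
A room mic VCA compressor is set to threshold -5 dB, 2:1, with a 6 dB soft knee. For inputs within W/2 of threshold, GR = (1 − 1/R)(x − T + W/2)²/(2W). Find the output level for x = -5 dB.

x − T + W/2 = -5 − (-5) + 3 = 3.
GR = (1 − 1/2) × 3² / 12 = 0.5 × 9 / 12 = 0.375 dB.
Output = -5 − 0.375 = -5.375 dB.

-5.375 dB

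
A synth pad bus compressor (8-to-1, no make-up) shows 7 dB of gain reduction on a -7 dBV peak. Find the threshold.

-15 dBV

Input is 8 dB above T (since output overshoot × R = input overshoot: (-14 − T)·8 = -7 − T gives T = -15 dBV).
Check: -15 + (-7 − (-15))/8 = -15 + 1 = -14 dBV. ✓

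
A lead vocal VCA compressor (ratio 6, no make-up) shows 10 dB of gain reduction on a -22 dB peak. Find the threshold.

Let T be the threshold. Output overshoot = (input overshoot)/R, so -32 − T = (-22 − T)/6.
6·(-32 − T) = -22 − T → 5·T = -192 − (-22) = -170.
T = -170/5 = -34 dB.

-34 dB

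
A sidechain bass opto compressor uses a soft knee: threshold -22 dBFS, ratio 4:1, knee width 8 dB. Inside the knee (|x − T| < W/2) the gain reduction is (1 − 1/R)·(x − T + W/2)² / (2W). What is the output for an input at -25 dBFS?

x − T + W/2 = -25 − (-22) + 4 = 1.
GR = (1 − 1/4) × 1² / 16 = 0.75 × 1 / 16 = 0.046875 dB.
Output = -25 − 0.046875 = -25.046875 dBFS.

-25.046875 dBFS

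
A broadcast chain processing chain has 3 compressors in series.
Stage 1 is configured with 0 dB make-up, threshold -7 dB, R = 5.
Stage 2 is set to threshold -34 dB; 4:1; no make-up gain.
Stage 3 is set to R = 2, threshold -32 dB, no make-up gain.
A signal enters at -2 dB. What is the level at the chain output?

-29.5 dB

Stage 1: 5 dB above -7 dB, reduced 5:1 to 1 dB above → -6 dB.
Stage 2: 28 dB above -34 dB, reduced 4:1 to 7 dB above → -27 dB.
Stage 3: overshoot 5 dB → 5/2 = 2.5 dB → -29.5 dB.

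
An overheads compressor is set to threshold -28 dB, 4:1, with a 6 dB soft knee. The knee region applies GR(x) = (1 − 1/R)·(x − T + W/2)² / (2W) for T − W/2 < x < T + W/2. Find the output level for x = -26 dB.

x − T + W/2 = -26 − (-28) + 3 = 5.
GR = (1 − 1/4) × 5² / 12 = 0.75 × 25 / 12 = 1.5625 dB.
Output = -26 − 1.5625 = -27.5625 dB.

-27.5625 dB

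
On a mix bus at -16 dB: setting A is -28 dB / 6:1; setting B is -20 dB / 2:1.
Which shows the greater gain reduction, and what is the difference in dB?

A: overshoot 12 dB → output overshoot 2 dB → GR 10 dB.
B: overshoot 4 dB → output overshoot 2 dB → GR 2 dB.
A applies 8 dB more gain reduction.

A, by 8 dB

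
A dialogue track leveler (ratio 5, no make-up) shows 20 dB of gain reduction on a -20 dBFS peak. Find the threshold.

Gain reduction = -20 − (-40) = 20 dB; output overshoot = GR / (R − 1) = 20 / 4 = 5 dB.
Threshold = output − output overshoot = -40 − 5 = -45 dBFS.

-45 dBFS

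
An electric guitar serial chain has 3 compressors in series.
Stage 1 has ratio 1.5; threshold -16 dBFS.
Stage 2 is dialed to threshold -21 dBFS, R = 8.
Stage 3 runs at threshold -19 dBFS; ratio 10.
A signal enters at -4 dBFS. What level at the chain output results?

Stage 1: -4 dBFS is 12 dB over -16 dBFS; at 1.5:1 that becomes 8 dB over, giving -8 dBFS.
Stage 2: overshoot 13 dB → 13/8 = 1.625 dB → -19.375 dBFS.
Stage 3: -19.375 dBFS is at or below the -19 dBFS threshold — no compression; output -19.375 dBFS.

-19.375 dBFS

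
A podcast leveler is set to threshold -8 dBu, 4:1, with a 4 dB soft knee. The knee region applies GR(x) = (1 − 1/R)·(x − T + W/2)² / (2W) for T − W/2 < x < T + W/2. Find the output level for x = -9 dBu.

x − T + W/2 = -9 − (-8) + 2 = 1.
GR = (1 − 1/4) × 1² / 8 = 0.75 × 1 / 8 = 0.09375 dB.
Output = -9 − 0.09375 = -9.09375 dBu.

-9.09375 dBu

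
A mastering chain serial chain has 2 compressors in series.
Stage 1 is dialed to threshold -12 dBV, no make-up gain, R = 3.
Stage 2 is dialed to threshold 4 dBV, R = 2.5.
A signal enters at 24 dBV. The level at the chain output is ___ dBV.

0 dBV

Stage 1: overshoot 36 dB → 36/3 = 12 dB → 0 dBV.
Stage 2: 0 dBV is at or below the 4 dBV threshold — no compression; output 0 dBV.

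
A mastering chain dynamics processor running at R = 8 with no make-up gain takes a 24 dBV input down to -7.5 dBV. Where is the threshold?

Let T be the threshold. Output overshoot = (input overshoot)/R, so -7.5 − T = (24 − T)/8.
8·(-7.5 − T) = 24 − T → 7·T = -60 − 24 = -84.
T = -84/7 = -12 dBV.

-12 dBV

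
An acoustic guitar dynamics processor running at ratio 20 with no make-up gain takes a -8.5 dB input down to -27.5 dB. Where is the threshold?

Input is 20 dB above T (since output overshoot × R = input overshoot: (-27.5 − T)·20 = -8.5 − T gives T = -28.5 dB).
Check: -28.5 + (-8.5 − (-28.5))/20 = -28.5 + 1 = -27.5 dB. ✓

-28.5 dB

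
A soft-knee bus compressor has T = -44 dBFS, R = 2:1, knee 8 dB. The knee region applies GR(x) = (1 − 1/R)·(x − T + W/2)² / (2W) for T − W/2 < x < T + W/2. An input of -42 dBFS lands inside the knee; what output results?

x − T + W/2 = -42 − (-44) + 4 = 6.
GR = (1 − 1/2) × 6² / 16 = 0.5 × 36 / 16 = 1.125 dB.
Output = -42 − 1.125 = -43.125 dBFS.

-43.125 dBFS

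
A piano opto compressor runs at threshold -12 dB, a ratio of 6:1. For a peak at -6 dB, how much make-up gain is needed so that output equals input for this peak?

5 dB

Overshoot 6 dB → 6/6 = 1 dB after compression, so the compressed level is -12 + 1 = -11 dB.
Make-up = target − compressed = -6 − (-11) = 5 dB.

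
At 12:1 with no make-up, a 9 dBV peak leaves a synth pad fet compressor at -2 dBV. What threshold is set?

Gain reduction = 9 − (-2) = 11 dB; output overshoot = GR / (R − 1) = 11 / 11 = 1 dB.
Threshold = output − output overshoot = -2 − 1 = -3 dBV.

-3 dBV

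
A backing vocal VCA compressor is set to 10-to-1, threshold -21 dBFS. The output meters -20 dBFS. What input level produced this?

-11 dBFS

The compressed level sits -20 − (-21) = 1 dB over threshold.
Undo the ratio: input overshoot = 1 × 10 = 10 dB, giving input = -11 dBFS.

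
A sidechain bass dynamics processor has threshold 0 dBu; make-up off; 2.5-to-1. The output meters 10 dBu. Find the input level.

Post-compression overshoot = 10 − 0 = 10 dB.
Input overshoot = R × output overshoot = 25 dB → input = 0 + 25 = 25 dBu.

25 dBu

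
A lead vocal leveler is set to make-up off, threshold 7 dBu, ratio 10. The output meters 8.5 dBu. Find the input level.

The compressed level sits 8.5 − 7 = 1.5 dB over threshold.
Undo the ratio: input overshoot = 1.5 × 10 = 15 dB, giving input = 22 dBu.

22 dBu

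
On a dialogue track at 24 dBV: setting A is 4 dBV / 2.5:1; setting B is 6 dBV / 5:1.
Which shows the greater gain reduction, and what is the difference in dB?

A: 20 dB over, compressed to 8 dB over, so 12 dB of GR.
B: 18 dB over, compressed to 3.6 dB over, so 14.4 dB of GR.
B applies 2.4 dB more gain reduction.

B, by 2.4 dB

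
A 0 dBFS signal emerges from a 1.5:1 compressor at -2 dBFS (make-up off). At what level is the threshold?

Input is 6 dB above T (since output overshoot × R = input overshoot: (-2 − T)·1.5 = 0 − T gives T = -6 dBFS).
Check: -6 + (0 − (-6))/1.5 = -6 + 4 = -2 dBFS. ✓

-6 dBFS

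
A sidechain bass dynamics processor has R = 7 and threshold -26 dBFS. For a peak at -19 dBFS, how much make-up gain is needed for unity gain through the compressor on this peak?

6 dB

The peak compresses to -26 + 7/7 = -25 dBFS.
To reach -19 dBFS requires -19 − (-25) = 6 dB of make-up.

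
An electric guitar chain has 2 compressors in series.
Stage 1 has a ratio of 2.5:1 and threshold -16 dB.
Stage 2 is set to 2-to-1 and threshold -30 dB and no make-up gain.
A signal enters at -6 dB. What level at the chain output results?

Stage 1: 10 dB above -16 dB, reduced 2.5:1 to 4 dB above → -12 dB.
Stage 2: 18 dB above -30 dB, reduced 2:1 to 9 dB above → -21 dB.

-21 dB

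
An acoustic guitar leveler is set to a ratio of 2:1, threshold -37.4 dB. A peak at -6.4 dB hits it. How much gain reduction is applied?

Overshoot = -6.4 − (-37.4) = 31 dB.
A 2:1 ratio leaves 15.5 dB of that excess.
Gain reduction = 31 − 15.5 = 15.5 dB.

15.5 dB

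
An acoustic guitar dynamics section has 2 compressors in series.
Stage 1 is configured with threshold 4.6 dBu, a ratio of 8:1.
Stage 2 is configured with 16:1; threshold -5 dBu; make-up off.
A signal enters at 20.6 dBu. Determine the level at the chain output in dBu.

Stage 1: 20.6 dBu is 16 dB over 4.6 dBu; at 8:1 that becomes 2 dB over, giving 6.6 dBu.
Stage 2: 6.6 dBu is 11.6 dB over -5 dBu; at 16:1 that becomes 0.725 dB over, giving -4.275 dBu.

-4.275 dBu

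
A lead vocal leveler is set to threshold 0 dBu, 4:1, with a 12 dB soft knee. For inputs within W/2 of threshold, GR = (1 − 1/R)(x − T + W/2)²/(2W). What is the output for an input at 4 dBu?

x − T + W/2 = 4 − 0 + 6 = 10.
GR = (1 − 1/4) × 10² / 24 = 0.75 × 100 / 24 = 3.125 dB.
Output = 4 − 3.125 = 0.875 dBu.

0.875 dBu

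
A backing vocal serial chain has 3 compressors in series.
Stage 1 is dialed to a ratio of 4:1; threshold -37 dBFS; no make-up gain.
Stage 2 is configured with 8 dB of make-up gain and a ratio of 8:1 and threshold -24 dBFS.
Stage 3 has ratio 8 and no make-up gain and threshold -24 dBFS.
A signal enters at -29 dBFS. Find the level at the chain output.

Stage 1: 8 dB above -37 dBFS, reduced 4:1 to 2 dB above → -35 dBFS.
Stage 2: -35 dBFS ≤ -24 dBFS, so stage 2 doesn't engage; make-up brings it to -27 dBFS.
Stage 3: -27 dBFS ≤ -24 dBFS, so stage 3 doesn't engage; output -27 dBFS.

-27 dBFS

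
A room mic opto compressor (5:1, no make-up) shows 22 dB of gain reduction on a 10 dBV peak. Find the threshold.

-17.5 dBV

Input is 27.5 dB above T (since output overshoot × R = input overshoot: (-12 − T)·5 = 10 − T gives T = -17.5 dBV).
Check: -17.5 + (10 − (-17.5))/5 = -17.5 + 5.5 = -12 dBV. ✓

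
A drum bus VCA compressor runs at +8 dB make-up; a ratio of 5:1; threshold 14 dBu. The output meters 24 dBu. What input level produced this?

24 dBu

Stripping the +8 dB make-up gives 16 dBu at the gain stage.
The compressed level sits 16 − 14 = 2 dB over threshold.
Undo the ratio: input overshoot = 2 × 5 = 10 dB, giving input = 24 dBu.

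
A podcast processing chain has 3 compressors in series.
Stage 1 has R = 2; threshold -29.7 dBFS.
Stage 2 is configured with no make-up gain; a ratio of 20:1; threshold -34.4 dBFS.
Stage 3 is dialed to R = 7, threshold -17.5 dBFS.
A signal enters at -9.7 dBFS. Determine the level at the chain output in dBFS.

-33.665 dBFS

Stage 1: -9.7 dBFS is 20 dB over -29.7 dBFS; at 2:1 that becomes 10 dB over, giving -19.7 dBFS.
Stage 2: overshoot 14.7 dB → 14.7/20 = 0.735 dB → -33.665 dBFS.
Stage 3: -33.665 dBFS is at or below the -17.5 dBFS threshold — no compression; output -33.665 dBFS.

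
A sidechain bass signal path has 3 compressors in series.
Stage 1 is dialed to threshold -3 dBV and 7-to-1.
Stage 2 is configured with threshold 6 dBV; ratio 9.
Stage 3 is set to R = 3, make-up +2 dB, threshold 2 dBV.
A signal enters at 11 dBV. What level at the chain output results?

1 dBV

Stage 1: overshoot 14 dB → 14/7 = 2 dB → -1 dBV.
Stage 2: below threshold (-1 ≤ 6); passes unchanged; output -1 dBV.
Stage 3: below threshold (-1 ≤ 2); passes unchanged; make-up brings it to 1 dBV.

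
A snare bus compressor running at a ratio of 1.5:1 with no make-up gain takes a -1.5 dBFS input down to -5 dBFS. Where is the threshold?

Gain reduction = -1.5 − (-5) = 3.5 dB; output overshoot = GR / (R − 1) = 3.5 / 0.5 = 7 dB.
Threshold = output − output overshoot = -5 − 7 = -12 dBFS.

-12 dBFS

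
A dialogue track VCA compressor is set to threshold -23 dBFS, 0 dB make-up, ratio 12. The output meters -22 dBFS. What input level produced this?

Post-compression overshoot = -22 − (-23) = 1 dB.
Before 12:1 compression the overshoot was 1 × 12 = 12 dB, so input = -23 + 12 = -11 dBFS.

-11 dBFS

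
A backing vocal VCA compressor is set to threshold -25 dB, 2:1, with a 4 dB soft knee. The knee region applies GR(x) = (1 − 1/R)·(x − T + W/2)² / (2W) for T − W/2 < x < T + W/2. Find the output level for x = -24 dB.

-24.5625 dB

x − T + W/2 = -24 − (-25) + 2 = 3.
GR = (1 − 1/2) × 3² / 8 = 0.5 × 9 / 8 = 0.5625 dB.
Output = -24 − 0.5625 = -24.5625 dB.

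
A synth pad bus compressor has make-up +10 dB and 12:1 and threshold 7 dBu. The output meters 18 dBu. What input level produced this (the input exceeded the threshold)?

19 dBu

Remove make-up: 18 − 10 = 8 dBu.
That's 1 dB above the 7 dBu threshold.
Undo the ratio: input overshoot = 1 × 12 = 12 dB, giving input = 19 dBu.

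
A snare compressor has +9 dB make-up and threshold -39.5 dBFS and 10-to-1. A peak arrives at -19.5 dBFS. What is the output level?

The input is 20 dB above the -39.5 dBFS threshold.
At 10:1 the overshoot is divided by 10, leaving 2 dB above threshold.
That puts the output at -37.5 dBFS; make-up adds 9 dB, giving -28.5 dBFS.

-28.5 dBFS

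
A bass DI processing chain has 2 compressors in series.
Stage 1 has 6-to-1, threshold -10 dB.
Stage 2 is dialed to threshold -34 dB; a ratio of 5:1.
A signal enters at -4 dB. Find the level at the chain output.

Stage 1: -4 dB is 6 dB over -10 dB; at 6:1 that becomes 1 dB over, giving -9 dB.
Stage 2: -9 dB is 25 dB over -34 dB; at 5:1 that becomes 5 dB over, giving -29 dB.

-29 dB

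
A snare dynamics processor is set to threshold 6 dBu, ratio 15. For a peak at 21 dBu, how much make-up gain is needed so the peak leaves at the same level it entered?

14 dB

Without make-up, output = threshold + overshoot/15 = 6 + 1 = 7 dBu.
Gap to target: 14 dB.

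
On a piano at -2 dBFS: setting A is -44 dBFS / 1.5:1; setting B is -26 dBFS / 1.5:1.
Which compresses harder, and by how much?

A: GR = 42 − 42/1.5 = 14 dB.
B: GR = 24 − 24/1.5 = 8 dB.
A reduces 6 dB more.

A, by 6 dB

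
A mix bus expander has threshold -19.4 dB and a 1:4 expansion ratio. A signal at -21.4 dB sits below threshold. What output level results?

The input is 2 dB below the -19.4 dB threshold.
A 1:4 expander multiplies undershoot by 4: 2 × 4 = 8 dB below threshold.
Output = -19.4 − 8 = -27.4 dB.

-27.4 dB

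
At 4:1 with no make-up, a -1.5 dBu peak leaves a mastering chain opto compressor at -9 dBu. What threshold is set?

-11.5 dBu

Gain reduction = -1.5 − (-9) = 7.5 dB; output overshoot = GR / (R − 1) = 7.5 / 3 = 2.5 dB.
Threshold = output − output overshoot = -9 − 2.5 = -11.5 dBu.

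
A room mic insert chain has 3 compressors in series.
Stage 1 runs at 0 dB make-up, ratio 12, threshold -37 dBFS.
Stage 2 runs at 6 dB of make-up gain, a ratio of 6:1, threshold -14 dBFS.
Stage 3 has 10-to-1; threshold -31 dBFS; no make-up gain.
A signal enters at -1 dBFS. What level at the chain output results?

-30.7 dBFS

Stage 1: overshoot 36 dB → 36/12 = 3 dB → -34 dBFS.
Stage 2: -34 dBFS is at or below the -14 dBFS threshold — no compression; make-up brings it to -28 dBFS.
Stage 3: 3 dB above -31 dBFS, reduced 10:1 to 0.3 dB above → -30.7 dBFS.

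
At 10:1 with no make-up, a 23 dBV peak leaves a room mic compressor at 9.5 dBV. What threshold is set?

8 dBV

Input is 15 dB above T (since output overshoot × R = input overshoot: (9.5 − T)·10 = 23 − T gives T = 8 dBV).
Check: 8 + (23 − 8)/10 = 8 + 1.5 = 9.5 dBV. ✓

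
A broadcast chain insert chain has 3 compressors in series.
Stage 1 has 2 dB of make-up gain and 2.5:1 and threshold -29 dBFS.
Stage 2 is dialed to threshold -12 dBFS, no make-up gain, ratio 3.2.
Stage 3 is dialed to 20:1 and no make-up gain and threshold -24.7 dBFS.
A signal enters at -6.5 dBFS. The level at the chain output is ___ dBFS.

Stage 1: overshoot 22.5 dB → 22.5/2.5 = 9 dB → -20 dBFS; +2 dB make-up → -18 dBFS.
Stage 2: -18 dBFS ≤ -12 dBFS, so stage 2 doesn't engage; output -18 dBFS.
Stage 3: 6.7 dB above -24.7 dBFS, reduced 20:1 to 0.335 dB above → -24.365 dBFS.

-24.365 dBFS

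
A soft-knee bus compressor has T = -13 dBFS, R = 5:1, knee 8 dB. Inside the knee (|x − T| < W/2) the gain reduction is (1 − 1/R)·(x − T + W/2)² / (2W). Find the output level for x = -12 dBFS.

-13.25 dBFS

x − T + W/2 = -12 − (-13) + 4 = 5.
GR = (1 − 1/5) × 5² / 16 = 0.8 × 25 / 16 = 1.25 dB.
Output = -12 − 1.25 = -13.25 dBFS.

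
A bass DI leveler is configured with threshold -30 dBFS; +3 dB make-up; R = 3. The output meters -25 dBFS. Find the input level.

Remove make-up: -25 − 3 = -28 dBFS.
Post-compression overshoot = -28 − (-30) = 2 dB.
Before 3:1 compression the overshoot was 2 × 3 = 6 dB, so input = -30 + 6 = -24 dBFS.

-24 dBFS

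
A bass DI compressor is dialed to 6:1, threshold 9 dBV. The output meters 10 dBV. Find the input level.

15 dBV

The compressed level sits 10 − 9 = 1 dB over threshold.
Before 6:1 compression the overshoot was 1 × 6 = 6 dB, so input = 9 + 6 = 15 dBV.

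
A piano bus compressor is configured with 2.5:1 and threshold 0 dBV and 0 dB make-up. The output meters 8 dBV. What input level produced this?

20 dBV

That's 8 dB above the 0 dBV threshold.
Before 2.5:1 compression the overshoot was 8 × 2.5 = 20 dB, so input = 0 + 20 = 20 dBV.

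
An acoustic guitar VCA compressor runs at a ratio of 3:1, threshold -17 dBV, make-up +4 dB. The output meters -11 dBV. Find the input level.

Before make-up, the level was -11 − 4 = -15 dBV.
The compressed level sits -15 − (-17) = 2 dB over threshold.
Before 3:1 compression the overshoot was 2 × 3 = 6 dB, so input = -17 + 6 = -11 dBV.

-11 dBV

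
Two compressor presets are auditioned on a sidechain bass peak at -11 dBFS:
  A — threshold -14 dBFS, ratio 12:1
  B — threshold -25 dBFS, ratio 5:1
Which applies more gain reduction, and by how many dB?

A: overshoot 3 dB → output overshoot 0.25 dB → GR 2.75 dB.
B: overshoot 14 dB → output overshoot 2.8 dB → GR 11.2 dB.
B applies 8.45 dB more gain reduction.

B, by 8.45 dB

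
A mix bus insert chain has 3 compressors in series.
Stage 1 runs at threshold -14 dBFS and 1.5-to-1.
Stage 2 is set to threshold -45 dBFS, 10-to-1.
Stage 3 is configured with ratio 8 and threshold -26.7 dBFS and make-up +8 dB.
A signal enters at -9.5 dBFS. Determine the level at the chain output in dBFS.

-33.6 dBFS

Stage 1: 4.5 dB above -14 dBFS, reduced 1.5:1 to 3 dB above → -11 dBFS.
Stage 2: overshoot 34 dB → 34/10 = 3.4 dB → -41.6 dBFS.
Stage 3: -41.6 dBFS ≤ -26.7 dBFS, so stage 3 doesn't engage; make-up brings it to -33.6 dBFS.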